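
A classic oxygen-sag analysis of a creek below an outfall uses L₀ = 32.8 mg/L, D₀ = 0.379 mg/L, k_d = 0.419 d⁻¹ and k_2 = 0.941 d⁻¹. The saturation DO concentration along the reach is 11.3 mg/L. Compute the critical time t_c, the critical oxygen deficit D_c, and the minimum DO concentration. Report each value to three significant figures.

t_c ≈ 1.52 d; D_c ≈ 7.72 mg/L; min DO ≈ 3.58 mg/L

With k_2/k_d = 2.246 and 1 − D₀(k_2−k_d)/(k_d L₀) = 0.9856,
t_c = ln(2.246 × 0.9856) / (0.941 − 0.419) = ln(2.213) / 0.5220 = 0.7946/0.5220 = 1.522 d.
D_c = (k_d/k_2) L₀ e^(−k_d t_c) = (0.419/0.941) × 32.8 × e^(−0.419×1.522) = 0.4453 × 32.8 × 0.5285 = 7.718 mg/L.
Minimum DO = C_s − D_c = 11.3 − 7.718 = 3.582 mg/L.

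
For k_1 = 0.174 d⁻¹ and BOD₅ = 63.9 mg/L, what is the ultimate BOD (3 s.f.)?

BOD₅ = L₀(1 − e^(−5k_1)) ⇒ L₀ = BOD₅ / (1 − e^(−5×0.174))
= 63.9 / (1 − 0.4190) = 63.9 / 0.5810 = 110.0 mg/L.

L₀ ≈ 110 mg/L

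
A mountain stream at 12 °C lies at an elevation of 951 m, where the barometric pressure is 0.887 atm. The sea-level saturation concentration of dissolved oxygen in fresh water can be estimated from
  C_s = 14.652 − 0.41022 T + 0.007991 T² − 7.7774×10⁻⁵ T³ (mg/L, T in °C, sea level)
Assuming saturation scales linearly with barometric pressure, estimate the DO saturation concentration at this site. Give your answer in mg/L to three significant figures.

C_s ≈ 9.53 mg/L

At sea level: C_s = 14.652 − 0.41022×12 + 0.007991×12² − 7.7774×10⁻⁵×12³ = 10.75 mg/L.
Pressure correction: C_s' = 10.75 × 0.887 = 9.531 mg/L.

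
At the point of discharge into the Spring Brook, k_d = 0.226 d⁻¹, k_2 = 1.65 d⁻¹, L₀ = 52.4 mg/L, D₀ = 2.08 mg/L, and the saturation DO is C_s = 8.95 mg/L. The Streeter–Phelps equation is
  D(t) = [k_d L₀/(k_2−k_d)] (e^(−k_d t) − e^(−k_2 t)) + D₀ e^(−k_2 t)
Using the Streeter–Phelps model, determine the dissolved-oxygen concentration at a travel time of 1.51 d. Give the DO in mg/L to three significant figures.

DO ≈ 3.55 mg/L

k_d L₀/(k_2−k_d) = 0.226×52.4/(1.65−0.226) = 11.84/1.424 = 8.316 mg/L.
e^(−k_d t) = e^(−0.226×1.510) = 0.7109; e^(−k_2 t) = e^(−1.65×1.510) = 0.08279.
D = 8.316 × (0.7109 − 0.08279) + 2.08 × 0.08279 = 5.223 + 0.1722 = 5.396 mg/L.
DO = C_s − D = 8.95 − 5.396 = 3.554 mg/L.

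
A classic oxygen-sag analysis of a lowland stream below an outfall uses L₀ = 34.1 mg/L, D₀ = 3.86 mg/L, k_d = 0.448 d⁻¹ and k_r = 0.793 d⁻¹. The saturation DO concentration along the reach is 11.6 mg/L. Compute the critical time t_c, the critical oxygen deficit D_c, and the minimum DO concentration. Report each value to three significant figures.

At the critical point dD/dt = 0, so k_d L₀ e^(−k_d t) = k_r D. Substituting D(t) from the Streeter–Phelps equation and solving for t gives
t_c = ln[(k_r/k_d)(1 − D₀(k_r−k_d)/(k_d L₀))] / (k_r−k_d).
Here k_r−k_d = 0.3450 d⁻¹ and 1 − D₀(k_r−k_d)/(k_d L₀) = 1 − 3.86×0.3450/(0.448×34.1) = 0.9128, so
t_c = ln(1.770 × 0.9128) / 0.3450 = 0.4798 / 0.3450 = 1.391 d.
L(t_c) = L₀ e^(−k_d t_c) = 34.1 × 0.5363 = 18.29 mg/L, and at the critical point k_r D_c = k_d L, so D_c = (0.448/0.793) × 18.29 = 10.33 mg/L.
Minimum DO = C_s − D_c = 11.6 − 10.33 = 1.269 mg/L.

t_c ≈ 1.39 d; D_c ≈ 10.3 mg/L; min DO ≈ 1.27 mg/L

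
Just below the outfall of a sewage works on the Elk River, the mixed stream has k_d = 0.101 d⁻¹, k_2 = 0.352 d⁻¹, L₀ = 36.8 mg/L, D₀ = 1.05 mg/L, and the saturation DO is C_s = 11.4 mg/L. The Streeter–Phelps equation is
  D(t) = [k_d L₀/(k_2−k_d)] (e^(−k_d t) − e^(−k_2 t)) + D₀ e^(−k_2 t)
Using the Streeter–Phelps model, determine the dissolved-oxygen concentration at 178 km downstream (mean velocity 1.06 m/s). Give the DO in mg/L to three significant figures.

Travel time t = x/v = 178 km / (1.06 m/s) = 178000 m / 1.06 m/s = 167900 s = 1.944 d.
k_d L₀/(k_2−k_d) = 0.101×36.8/(0.352−0.101) = 3.717/0.2510 = 14.81 mg/L.
e^(−k_d t) = e^(−0.101×1.944) = 0.8218; e^(−k_2 t) = e^(−0.352×1.944) = 0.5045.
D = 14.81 × (0.8218 − 0.5045) + 1.05 × 0.5045 = 4.698 + 0.5298 = 5.227 mg/L.
DO = C_s − D = 11.4 − 5.227 = 6.173 mg/L.

DO ≈ 6.17 mg/L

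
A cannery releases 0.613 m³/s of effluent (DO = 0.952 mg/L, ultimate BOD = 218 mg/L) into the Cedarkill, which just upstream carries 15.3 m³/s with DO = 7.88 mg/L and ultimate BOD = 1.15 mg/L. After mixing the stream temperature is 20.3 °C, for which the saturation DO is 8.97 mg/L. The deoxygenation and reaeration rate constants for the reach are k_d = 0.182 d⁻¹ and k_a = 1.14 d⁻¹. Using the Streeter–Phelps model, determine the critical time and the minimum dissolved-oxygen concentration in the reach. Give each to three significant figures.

Mixed DO = (15.3×7.88 + 0.613×0.952)/(15.3+0.613) = 121.1/15.91 = 7.613 mg/L.
Mixed L₀ = (15.3×1.15 + 0.613×218)/(15.91) = 151.2/15.91 = 9.503 mg/L.
Initial deficit D₀ = C_s − DO₀ = 8.97 − 7.613 = 1.357 mg/L.
t_c = (1/0.9580) ln[(1.14/0.182)(1 − 1.357×0.9580/(0.182×9.503))] = 1.044 × ln(1.556) = 0.4617 d.
D_c = (0.182/1.14) × 9.503 × e^(−0.182×0.4617) = 0.1596 × 9.503 × 0.9194 = 1.395 mg/L.
Minimum DO = 8.97 − 1.395 = 7.575 mg/L.

t_c ≈ 0.462 d; minimum DO ≈ 7.58 mg/L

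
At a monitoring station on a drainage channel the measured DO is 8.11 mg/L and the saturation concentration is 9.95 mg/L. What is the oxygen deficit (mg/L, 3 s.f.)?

D = C_s − C = 9.95 − 8.11 = 1.84 mg/L.

D ≈ 1.84 mg/L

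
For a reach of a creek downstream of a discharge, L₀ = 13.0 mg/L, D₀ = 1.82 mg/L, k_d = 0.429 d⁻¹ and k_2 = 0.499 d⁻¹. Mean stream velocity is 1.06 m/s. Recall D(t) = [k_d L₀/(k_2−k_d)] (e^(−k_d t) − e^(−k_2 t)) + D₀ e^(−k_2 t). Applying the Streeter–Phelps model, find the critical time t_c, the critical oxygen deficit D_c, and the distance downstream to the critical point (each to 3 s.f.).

t_c = [1/(k_2−k_d)] ln[(k_2/k_d)(1 − D₀(k_2−k_d)/(k_d L₀))]
= [1/(0.499−0.429)] ln[(0.499/0.429)(1 − 1.82×0.07000/(0.429×13.0))]
= (1/0.07000) ln[1.163 × 0.9772] = 14.29 × ln(1.137) = 14.29 × 0.1280 = 1.829 d.
D_c = (k_d/k_2) L₀ e^(−k_d t_c) = (0.429/0.499) × 13.0 × e^(−0.429×1.829) = 0.8597 × 13.0 × 0.4563 = 5.099 mg/L.
x_c = v t_c = 1.06 m/s × 1.829 d × 86400 s/d = 167500 m ≈ 168 km.

t_c ≈ 1.83 d; D_c ≈ 5.10 mg/L; x_c ≈ 168 km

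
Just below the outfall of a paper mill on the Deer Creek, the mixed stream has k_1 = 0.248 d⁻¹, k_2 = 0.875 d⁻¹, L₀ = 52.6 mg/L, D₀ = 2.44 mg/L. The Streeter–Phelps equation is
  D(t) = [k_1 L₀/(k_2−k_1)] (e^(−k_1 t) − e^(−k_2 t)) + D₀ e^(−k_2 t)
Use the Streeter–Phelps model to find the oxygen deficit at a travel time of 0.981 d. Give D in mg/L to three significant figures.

D ≈ 8.53 mg/L

k_1 L₀/(k_2−k_1) = 0.248×52.6/(0.875−0.248) = 13.04/0.6270 = 20.81 mg/L.
e^(−k_1 t) = e^(−0.248×0.9810) = 0.7840; e^(−k_2 t) = e^(−0.875×0.9810) = 0.4239.
D = 20.81 × (0.7840 − 0.4239) + 2.44 × 0.4239 = 7.494 + 1.034 = 8.528 mg/L.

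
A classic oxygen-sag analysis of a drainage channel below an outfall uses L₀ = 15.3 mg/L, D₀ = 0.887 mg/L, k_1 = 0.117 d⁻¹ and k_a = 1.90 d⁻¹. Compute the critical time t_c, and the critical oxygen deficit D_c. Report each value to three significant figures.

With k_a/k_1 = 16.24 and 1 − D₀(k_a−k_1)/(k_1 L₀) = 0.1165,
t_c = ln(16.24 × 0.1165) / (1.90 − 0.117) = ln(1.892) / 1.783 = 0.6377/1.783 = 0.3577 d.
D_c = (k_1/k_a) L₀ e^(−k_1 t_c) = (0.117/1.90) × 15.3 × e^(−0.117×0.3577) = 0.06158 × 15.3 × 0.9590 = 0.9035 mg/L.

t_c ≈ 0.358 d; D_c ≈ 0.904 mg/L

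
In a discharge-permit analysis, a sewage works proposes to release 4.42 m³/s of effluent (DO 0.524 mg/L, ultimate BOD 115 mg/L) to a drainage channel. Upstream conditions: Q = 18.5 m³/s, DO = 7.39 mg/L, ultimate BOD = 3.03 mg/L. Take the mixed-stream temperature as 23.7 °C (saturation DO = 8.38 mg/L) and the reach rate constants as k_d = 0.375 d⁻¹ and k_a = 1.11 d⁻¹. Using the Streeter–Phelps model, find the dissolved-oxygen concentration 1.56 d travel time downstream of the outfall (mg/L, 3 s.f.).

DO ≈ 3.20 mg/L

Mixed DO = (18.5×7.39 + 4.42×0.524)/(18.5+4.42) = 139.0/22.92 = 6.066 mg/L.
Mixed L₀ = (18.5×3.03 + 4.42×115)/(22.92) = 564.4/22.92 = 24.62 mg/L.
Initial deficit D₀ = C_s − DO₀ = 8.38 − 6.066 = 2.314 mg/L.
D(1.56) = [0.375×24.62/(1.11−0.375)](e^(−0.375×1.56) − e^(−1.11×1.56)) + 2.314 e^(−1.11×1.56)
= 12.56 × (0.5571 − 0.1770) + 2.314 × 0.1770 = 5.185 mg/L.
DO = 8.38 − 5.185 = 3.195 mg/L.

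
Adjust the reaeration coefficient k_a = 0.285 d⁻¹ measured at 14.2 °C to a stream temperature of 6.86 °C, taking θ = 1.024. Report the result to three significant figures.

k_a(T₂) = k_a(T₁) · θ^(T₂−T₁) = 0.285 × 1.024^(6.86−14.2)
= 0.285 × 1.024^-7.34 = 0.285 × 0.8402 = 0.2395 d⁻¹.

k_a ≈ 0.239 d⁻¹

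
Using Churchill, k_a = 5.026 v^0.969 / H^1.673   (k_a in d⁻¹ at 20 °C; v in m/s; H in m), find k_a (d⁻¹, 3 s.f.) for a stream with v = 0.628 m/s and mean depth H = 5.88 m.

k_a ≈ 0.165 d⁻¹

k_a = 5.026 × 0.628^0.969 / 5.88^1.673 = 5.026 × 0.6371 / 19.37 = 0.1653 d⁻¹.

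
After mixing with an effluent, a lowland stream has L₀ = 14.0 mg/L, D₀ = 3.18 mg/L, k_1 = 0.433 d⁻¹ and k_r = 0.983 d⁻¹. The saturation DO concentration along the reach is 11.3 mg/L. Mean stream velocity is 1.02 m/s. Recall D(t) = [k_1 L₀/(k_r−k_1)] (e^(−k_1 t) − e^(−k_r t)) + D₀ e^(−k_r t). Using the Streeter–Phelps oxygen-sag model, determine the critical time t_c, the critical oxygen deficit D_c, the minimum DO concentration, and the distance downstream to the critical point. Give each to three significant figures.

t_c ≈ 0.872 d; D_c ≈ 4.23 mg/L; min DO ≈ 7.07 mg/L; x_c ≈ 76.8 km

At the critical point dD/dt = 0, so k_1 L₀ e^(−k_1 t) = k_r D. Substituting D(t) from the Streeter–Phelps equation and solving for t gives
t_c = ln[(k_r/k_1)(1 − D₀(k_r−k_1)/(k_1 L₀))] / (k_r−k_1).
Here k_r−k_1 = 0.5500 d⁻¹ and 1 − D₀(k_r−k_1)/(k_1 L₀) = 1 − 3.18×0.5500/(0.433×14.0) = 0.7115, so
t_c = ln(2.270 × 0.7115) / 0.5500 = 0.4795 / 0.5500 = 0.8718 d.
L(t_c) = L₀ e^(−k_1 t_c) = 14.0 × 0.6856 = 9.598 mg/L, and at the critical point k_r D_c = k_1 L, so D_c = (0.433/0.983) × 9.598 = 4.228 mg/L.
Minimum DO = C_s − D_c = 11.3 − 4.228 = 7.072 mg/L.
x_c = v t_c = 1.02 m/s × 0.8718 d × 86400 s/d = 76830 m ≈ 76.8 km.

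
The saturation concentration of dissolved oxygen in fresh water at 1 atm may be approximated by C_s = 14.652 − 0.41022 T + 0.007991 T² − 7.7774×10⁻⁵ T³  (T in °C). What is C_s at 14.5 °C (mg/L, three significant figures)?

C_s = 14.652 − 0.41022×14.5 + 0.007991×14.5² − 7.7774×10⁻⁵×14.5³ = 10.15 mg/L.

C_s ≈ 10.1 mg/L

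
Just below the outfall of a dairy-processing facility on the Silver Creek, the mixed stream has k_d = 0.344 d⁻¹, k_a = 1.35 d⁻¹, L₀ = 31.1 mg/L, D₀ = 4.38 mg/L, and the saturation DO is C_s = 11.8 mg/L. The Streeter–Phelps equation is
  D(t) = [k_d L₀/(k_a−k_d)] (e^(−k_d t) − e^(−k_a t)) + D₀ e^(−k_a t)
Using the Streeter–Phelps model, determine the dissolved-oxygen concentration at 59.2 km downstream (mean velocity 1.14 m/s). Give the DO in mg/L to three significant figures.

Travel time t = x/v = 59.2 km / (1.14 m/s) = 59200 m / 1.14 m/s = 51930 s = 0.6010 d.
k_d L₀/(k_a−k_d) = 0.344×31.1/(1.35−0.344) = 10.70/1.006 = 10.63 mg/L.
e^(−k_d t) = e^(−0.344×0.6010) = 0.8132; e^(−k_a t) = e^(−1.35×0.6010) = 0.4442.
D = 10.63 × (0.8132 − 0.4442) + 4.38 × 0.4442 = 3.924 + 1.946 = 5.870 mg/L.
DO = C_s − D = 11.8 − 5.870 = 5.930 mg/L.

DO ≈ 5.93 mg/L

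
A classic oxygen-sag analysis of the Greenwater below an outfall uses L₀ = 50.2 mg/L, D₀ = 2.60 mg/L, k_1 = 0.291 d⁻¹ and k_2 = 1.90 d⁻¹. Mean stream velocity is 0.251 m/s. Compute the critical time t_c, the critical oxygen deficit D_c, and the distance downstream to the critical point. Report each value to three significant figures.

t_c ≈ 0.956 d; D_c ≈ 5.82 mg/L; x_c ≈ 20.7 km

At the critical point dD/dt = 0, so k_1 L₀ e^(−k_1 t) = k_2 D. Substituting D(t) from the Streeter–Phelps equation and solving for t gives
t_c = ln[(k_2/k_1)(1 − D₀(k_2−k_1)/(k_1 L₀))] / (k_2−k_1).
Here k_2−k_1 = 1.609 d⁻¹ and 1 − D₀(k_2−k_1)/(k_1 L₀) = 1 − 2.60×1.609/(0.291×50.2) = 0.7136, so
t_c = ln(6.529 × 0.7136) / 1.609 = 1.539 / 1.609 = 0.9564 d.
L(t_c) = L₀ e^(−k_1 t_c) = 50.2 × 0.7571 = 38.00 mg/L, and at the critical point k_2 D_c = k_1 L, so D_c = (0.291/1.90) × 38.00 = 5.821 mg/L.
x_c = v t_c = 0.251 m/s × 0.9564 d × 86400 s/d = 20740 m ≈ 20.7 km.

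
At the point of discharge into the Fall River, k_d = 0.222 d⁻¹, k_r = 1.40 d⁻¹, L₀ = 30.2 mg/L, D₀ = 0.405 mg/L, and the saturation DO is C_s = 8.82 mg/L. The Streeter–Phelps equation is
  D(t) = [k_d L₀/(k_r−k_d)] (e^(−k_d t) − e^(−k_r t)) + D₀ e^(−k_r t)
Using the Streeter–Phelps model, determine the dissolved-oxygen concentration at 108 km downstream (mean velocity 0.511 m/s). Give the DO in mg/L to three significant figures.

DO ≈ 5.69 mg/L

Travel time t = x/v = 108 km / (0.511 m/s) = 108000 m / 0.511 m/s = 211400 s = 2.446 d.
k_d L₀/(k_r−k_d) = 0.222×30.2/(1.40−0.222) = 6.704/1.178 = 5.691 mg/L.
e^(−k_d t) = e^(−0.222×2.446) = 0.5810; e^(−k_r t) = e^(−1.40×2.446) = 0.03256.
D = 5.691 × (0.5810 − 0.03256) + 0.405 × 0.03256 = 3.121 + 0.01319 = 3.134 mg/L.
DO = C_s − D = 8.82 − 3.134 = 5.686 mg/L.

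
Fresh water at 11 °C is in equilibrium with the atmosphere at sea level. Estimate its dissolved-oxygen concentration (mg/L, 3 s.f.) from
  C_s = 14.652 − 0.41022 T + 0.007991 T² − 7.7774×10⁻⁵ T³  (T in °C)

C_s ≈ 11.0 mg/L

C_s = 14.652 − 0.41022×11 + 0.007991×11² − 7.7774×10⁻⁵×11³ = 11.00 mg/L.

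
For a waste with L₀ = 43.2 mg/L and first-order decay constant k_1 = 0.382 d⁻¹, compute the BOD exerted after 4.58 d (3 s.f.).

y ≈ 35.7 mg/L

y_t = L₀(1 − e^(−k_1 t)) = 43.2 × (1 − e^(−0.382×4.58))
= 43.2 × (1 − 0.1739) = 43.2 × 0.8261 = 35.69 mg/L.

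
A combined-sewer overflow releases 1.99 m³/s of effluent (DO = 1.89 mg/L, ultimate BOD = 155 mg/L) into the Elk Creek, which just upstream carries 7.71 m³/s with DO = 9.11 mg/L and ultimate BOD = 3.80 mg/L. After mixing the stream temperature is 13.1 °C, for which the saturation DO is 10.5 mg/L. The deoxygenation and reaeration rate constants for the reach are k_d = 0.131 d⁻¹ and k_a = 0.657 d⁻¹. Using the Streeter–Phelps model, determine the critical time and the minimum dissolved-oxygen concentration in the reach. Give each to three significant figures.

t_c ≈ 2.30 d; minimum DO ≈ 5.36 mg/L

Mixed DO = (7.71×9.11 + 1.99×1.89)/(7.71+1.99) = 74.00/9.700 = 7.629 mg/L.
Mixed L₀ = (7.71×3.80 + 1.99×155)/(9.700) = 337.7/9.700 = 34.82 mg/L.
Initial deficit D₀ = C_s − DO₀ = 10.5 − 7.629 = 2.871 mg/L.
t_c = (1/0.5260) ln[(0.657/0.131)(1 − 2.871×0.5260/(0.131×34.82))] = 1.901 × ln(3.355) = 2.301 d.
D_c = (0.131/0.657) × 34.82 × e^(−0.131×2.301) = 0.1994 × 34.82 × 0.7398 = 5.136 mg/L.
Minimum DO = 10.5 − 5.136 = 5.364 mg/L.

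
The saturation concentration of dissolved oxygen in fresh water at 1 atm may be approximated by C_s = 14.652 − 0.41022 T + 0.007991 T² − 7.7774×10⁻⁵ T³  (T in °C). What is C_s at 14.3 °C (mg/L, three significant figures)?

C_s ≈ 10.2 mg/L

C_s = 14.652 − 0.41022×14.3 + 0.007991×14.3² − 7.7774×10⁻⁵×14.3³ = 10.19 mg/L.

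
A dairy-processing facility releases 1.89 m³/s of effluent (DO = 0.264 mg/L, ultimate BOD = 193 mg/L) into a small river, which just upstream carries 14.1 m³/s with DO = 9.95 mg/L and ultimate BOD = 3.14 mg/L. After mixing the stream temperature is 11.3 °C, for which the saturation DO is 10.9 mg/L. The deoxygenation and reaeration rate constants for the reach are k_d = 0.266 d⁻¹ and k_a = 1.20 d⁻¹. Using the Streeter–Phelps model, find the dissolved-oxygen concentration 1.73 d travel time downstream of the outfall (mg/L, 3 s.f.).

DO ≈ 6.95 mg/L

Mixed DO = (14.1×9.95 + 1.89×0.264)/(14.1+1.89) = 140.8/15.99 = 8.805 mg/L.
Mixed L₀ = (14.1×3.14 + 1.89×193)/(15.99) = 409.0/15.99 = 25.58 mg/L.
Initial deficit D₀ = C_s − DO₀ = 10.9 − 8.805 = 2.095 mg/L.
D(1.73) = [0.266×25.58/(1.20−0.266)](e^(−0.266×1.73) − e^(−1.20×1.73)) + 2.095 e^(−1.20×1.73)
= 7.285 × (0.6312 − 0.1254) + 2.095 × 0.1254 = 3.947 mg/L.
DO = 10.9 − 3.947 = 6.953 mg/L.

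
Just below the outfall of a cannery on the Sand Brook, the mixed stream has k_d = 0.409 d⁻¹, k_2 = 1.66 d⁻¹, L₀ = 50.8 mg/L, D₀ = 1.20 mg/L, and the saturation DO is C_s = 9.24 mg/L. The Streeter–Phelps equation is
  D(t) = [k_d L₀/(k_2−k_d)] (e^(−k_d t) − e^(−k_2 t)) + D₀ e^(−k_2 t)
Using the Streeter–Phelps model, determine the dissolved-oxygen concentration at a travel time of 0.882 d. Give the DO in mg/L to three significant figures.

k_d L₀/(k_2−k_d) = 0.409×50.8/(1.66−0.409) = 20.78/1.251 = 16.61 mg/L.
e^(−k_d t) = e^(−0.409×0.8820) = 0.6972; e^(−k_2 t) = e^(−1.66×0.8820) = 0.2313.
D = 16.61 × (0.6972 − 0.2313) + 1.20 × 0.2313 = 7.738 + 0.2775 = 8.015 mg/L.
DO = C_s − D = 9.24 − 8.015 = 1.225 mg/L.

DO ≈ 1.22 mg/L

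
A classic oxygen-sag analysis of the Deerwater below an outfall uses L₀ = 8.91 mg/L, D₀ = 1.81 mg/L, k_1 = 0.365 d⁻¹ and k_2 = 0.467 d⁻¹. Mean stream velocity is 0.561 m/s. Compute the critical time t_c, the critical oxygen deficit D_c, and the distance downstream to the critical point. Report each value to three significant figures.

At the critical point dD/dt = 0, so k_1 L₀ e^(−k_1 t) = k_2 D. Substituting D(t) from the Streeter–Phelps equation and solving for t gives
t_c = ln[(k_2/k_1)(1 − D₀(k_2−k_1)/(k_1 L₀))] / (k_2−k_1).
Here k_2−k_1 = 0.1020 d⁻¹ and 1 − D₀(k_2−k_1)/(k_1 L₀) = 1 − 1.81×0.1020/(0.365×8.91) = 0.9432, so
t_c = ln(1.279 × 0.9432) / 0.1020 = 0.1880 / 0.1020 = 1.843 d.
D_c = (k_1/k_2) L₀ e^(−k_1 t_c) = (0.365/0.467) × 8.91 × e^(−0.365×1.843) = 0.7816 × 8.91 × 0.5103 = 3.554 mg/L.
x_c = v t_c = 0.561 m/s × 1.843 d × 86400 s/d = 89330 m ≈ 89.3 km.

t_c ≈ 1.84 d; D_c ≈ 3.55 mg/L; x_c ≈ 89.3 km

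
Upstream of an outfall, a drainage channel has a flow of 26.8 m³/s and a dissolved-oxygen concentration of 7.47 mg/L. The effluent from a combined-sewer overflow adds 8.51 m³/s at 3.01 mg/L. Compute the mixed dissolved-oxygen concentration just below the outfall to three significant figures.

Flow-weighted mixing: C = (Q_r C_r + Q_w C_w)/(Q_r + Q_w)
= (26.8×7.47 + 8.51×3.01)/(26.8 + 8.51) = 225.8/35.31 = 6.395 mg/L.

6.40 mg/L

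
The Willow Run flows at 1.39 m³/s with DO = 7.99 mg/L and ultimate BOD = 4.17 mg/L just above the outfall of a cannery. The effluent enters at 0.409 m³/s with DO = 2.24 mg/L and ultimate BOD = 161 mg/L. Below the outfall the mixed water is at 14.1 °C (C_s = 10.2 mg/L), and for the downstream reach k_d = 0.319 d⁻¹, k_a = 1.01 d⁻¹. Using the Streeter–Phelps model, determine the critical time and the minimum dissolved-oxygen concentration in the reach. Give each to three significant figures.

Mixed DO = (1.39×7.99 + 0.409×2.24)/(1.39+0.409) = 12.02/1.799 = 6.683 mg/L.
Mixed L₀ = (1.39×4.17 + 0.409×161)/(1.799) = 71.65/1.799 = 39.83 mg/L.
Initial deficit D₀ = C_s − DO₀ = 10.2 − 6.683 = 3.517 mg/L.
t_c = (1/0.6910) ln[(1.01/0.319)(1 − 3.517×0.6910/(0.319×39.83))] = 1.447 × ln(2.560) = 1.361 d.
D_c = (0.319/1.01) × 39.83 × e^(−0.319×1.361) = 0.3158 × 39.83 × 0.6479 = 8.149 mg/L.
Minimum DO = 10.2 − 8.149 = 2.051 mg/L.

t_c ≈ 1.36 d; minimum DO ≈ 2.05 mg/L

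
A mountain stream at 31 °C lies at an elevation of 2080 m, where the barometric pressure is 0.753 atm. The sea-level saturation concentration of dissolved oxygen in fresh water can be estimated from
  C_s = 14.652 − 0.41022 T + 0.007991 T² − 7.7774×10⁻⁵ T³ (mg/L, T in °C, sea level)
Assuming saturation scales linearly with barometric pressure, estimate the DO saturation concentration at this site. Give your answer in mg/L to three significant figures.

At sea level: C_s = 14.652 − 0.41022×31 + 0.007991×31² − 7.7774×10⁻⁵×31³ = 7.298 mg/L.
Pressure correction: C_s' = 7.298 × 0.753 = 5.495 mg/L.

C_s ≈ 5.50 mg/L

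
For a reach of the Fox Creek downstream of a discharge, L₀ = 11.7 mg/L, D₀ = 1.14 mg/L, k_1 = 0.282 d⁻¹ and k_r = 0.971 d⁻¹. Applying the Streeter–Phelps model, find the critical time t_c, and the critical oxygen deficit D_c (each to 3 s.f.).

At the critical point dD/dt = 0, so k_1 L₀ e^(−k_1 t) = k_r D. Substituting D(t) from the Streeter–Phelps equation and solving for t gives
t_c = ln[(k_r/k_1)(1 − D₀(k_r−k_1)/(k_1 L₀))] / (k_r−k_1).
Here k_r−k_1 = 0.6890 d⁻¹ and 1 − D₀(k_r−k_1)/(k_1 L₀) = 1 − 1.14×0.6890/(0.282×11.7) = 0.7619, so
t_c = ln(3.443 × 0.7619) / 0.6890 = 0.9645 / 0.6890 = 1.400 d.
L(t_c) = L₀ e^(−k_1 t_c) = 11.7 × 0.6738 = 7.884 mg/L, and at the critical point k_r D_c = k_1 L, so D_c = (0.282/0.971) × 7.884 = 2.290 mg/L.

t_c ≈ 1.40 d; D_c ≈ 2.29 mg/L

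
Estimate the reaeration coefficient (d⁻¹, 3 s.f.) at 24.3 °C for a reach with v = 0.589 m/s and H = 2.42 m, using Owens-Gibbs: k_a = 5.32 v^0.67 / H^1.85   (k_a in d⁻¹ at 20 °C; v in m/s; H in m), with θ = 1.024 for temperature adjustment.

k_a ≈ 0.806 d⁻¹

k_a(20) = 5.32 × 0.589^0.67 / 2.42^1.85 = 5.32 × 0.7014 / 5.129 = 0.7275 d⁻¹.
k_a(24.3) = 0.7275 × 1.024^(24.3−20) = 0.7275 × 1.107 = 0.8056 d⁻¹.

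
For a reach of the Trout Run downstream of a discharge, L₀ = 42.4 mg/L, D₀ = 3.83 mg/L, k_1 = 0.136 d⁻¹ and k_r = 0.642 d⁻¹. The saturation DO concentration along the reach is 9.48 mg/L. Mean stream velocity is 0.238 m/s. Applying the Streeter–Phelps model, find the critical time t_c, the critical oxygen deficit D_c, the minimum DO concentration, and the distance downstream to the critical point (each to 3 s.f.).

t_c = [1/(k_r−k_1)] ln[(k_r/k_1)(1 − D₀(k_r−k_1)/(k_1 L₀))]
= [1/(0.642−0.136)] ln[(0.642/0.136)(1 − 3.83×0.5060/(0.136×42.4))]
= (1/0.5060) ln[4.721 × 0.6639] = 1.976 × ln(3.134) = 1.976 × 1.142 = 2.258 d.
D_c = (k_1/k_r) L₀ e^(−k_1 t_c) = (0.136/0.642) × 42.4 × e^(−0.136×2.258) = 0.2118 × 42.4 × 0.7356 = 6.607 mg/L.
Minimum DO = C_s − D_c = 9.48 − 6.607 = 2.873 mg/L.
x_c = v t_c = 0.238 m/s × 2.258 d × 86400 s/d = 46420 m ≈ 46.4 km.

t_c ≈ 2.26 d; D_c ≈ 6.61 mg/L; min DO ≈ 2.87 mg/L; x_c ≈ 46.4 km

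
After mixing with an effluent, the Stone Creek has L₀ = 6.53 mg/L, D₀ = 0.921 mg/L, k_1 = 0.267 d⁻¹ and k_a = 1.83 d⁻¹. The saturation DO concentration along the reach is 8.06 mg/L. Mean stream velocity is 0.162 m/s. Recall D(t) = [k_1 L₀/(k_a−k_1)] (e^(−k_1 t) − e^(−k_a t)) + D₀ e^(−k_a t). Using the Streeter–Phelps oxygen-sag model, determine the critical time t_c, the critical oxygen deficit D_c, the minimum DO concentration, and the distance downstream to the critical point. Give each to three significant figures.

With k_a/k_1 = 6.854 and 1 − D₀(k_a−k_1)/(k_1 L₀) = 0.1744,
t_c = ln(6.854 × 0.1744) / (1.83 − 0.267) = ln(1.195) / 1.563 = 0.1782/1.563 = 0.1140 d.
D_c = (k_1/k_a) L₀ e^(−k_1 t_c) = (0.267/1.83) × 6.53 × e^(−0.267×0.1140) = 0.1459 × 6.53 × 0.9700 = 0.9242 mg/L.
Minimum DO = C_s − D_c = 8.06 − 0.9242 = 7.136 mg/L.
x_c = v t_c = 0.162 m/s × 0.1140 d × 86400 s/d = 1595 m ≈ 1.60 km.

t_c ≈ 0.114 d; D_c ≈ 0.924 mg/L; min DO ≈ 7.14 mg/L; x_c ≈ 1.60 km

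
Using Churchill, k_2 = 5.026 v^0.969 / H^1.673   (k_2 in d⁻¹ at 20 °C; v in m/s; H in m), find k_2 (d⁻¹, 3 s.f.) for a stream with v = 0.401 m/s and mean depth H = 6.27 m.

k_2 = 5.026 × 0.401^0.969 / 6.27^1.673 = 5.026 × 0.4125 / 21.57 = 0.09613 d⁻¹.

k_2 ≈ 0.0961 d⁻¹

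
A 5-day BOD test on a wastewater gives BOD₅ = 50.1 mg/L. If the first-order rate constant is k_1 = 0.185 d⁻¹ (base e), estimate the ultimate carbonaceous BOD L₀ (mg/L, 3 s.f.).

BOD₅ = L₀(1 − e^(−5k_1)) ⇒ L₀ = BOD₅ / (1 − e^(−5×0.185))
= 50.1 / (1 − 0.3965) = 50.1 / 0.6035 = 83.02 mg/L.

L₀ ≈ 83.0 mg/L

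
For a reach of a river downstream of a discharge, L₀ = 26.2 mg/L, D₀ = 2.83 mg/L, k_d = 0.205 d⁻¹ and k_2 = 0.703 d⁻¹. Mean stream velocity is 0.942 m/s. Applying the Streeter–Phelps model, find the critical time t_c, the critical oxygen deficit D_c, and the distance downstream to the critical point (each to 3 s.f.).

t_c ≈ 1.86 d; D_c ≈ 5.21 mg/L; x_c ≈ 152 km

t_c = [1/(k_2−k_d)] ln[(k_2/k_d)(1 − D₀(k_2−k_d)/(k_d L₀))]
= [1/(0.703−0.205)] ln[(0.703/0.205)(1 − 2.83×0.4980/(0.205×26.2))]
= (1/0.4980) ln[3.429 × 0.7376] = 2.008 × ln(2.529) = 2.008 × 0.9280 = 1.863 d.
L(t_c) = L₀ e^(−k_d t_c) = 26.2 × 0.6825 = 17.88 mg/L, and at the critical point k_2 D_c = k_d L, so D_c = (0.205/0.703) × 17.88 = 5.214 mg/L.
x_c = v t_c = 0.942 m/s × 1.863 d × 86400 s/d = 151700 m ≈ 152 km.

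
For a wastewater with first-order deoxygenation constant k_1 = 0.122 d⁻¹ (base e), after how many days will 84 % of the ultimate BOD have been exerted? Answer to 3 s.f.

y/L₀ = 1 − e^(−k_1 t) = 0.84 ⇒ e^(−k_1 t) = 0.160
t = −ln(0.160) / 0.122 = 1.833 / 0.122 = 15.02 d.

t ≈ 15.0 d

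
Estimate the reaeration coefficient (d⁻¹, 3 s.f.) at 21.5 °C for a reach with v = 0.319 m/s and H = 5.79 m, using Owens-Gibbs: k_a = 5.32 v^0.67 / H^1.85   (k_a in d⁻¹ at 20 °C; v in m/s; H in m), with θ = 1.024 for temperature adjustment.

k_a ≈ 0.0995 d⁻¹

k_a(20) = 5.32 × 0.319^0.67 / 5.79^1.85 = 5.32 × 0.4651 / 25.76 = 0.09605 d⁻¹.
k_a(21.5) = 0.09605 × 1.024^(21.5−20) = 0.09605 × 1.036 = 0.09953 d⁻¹.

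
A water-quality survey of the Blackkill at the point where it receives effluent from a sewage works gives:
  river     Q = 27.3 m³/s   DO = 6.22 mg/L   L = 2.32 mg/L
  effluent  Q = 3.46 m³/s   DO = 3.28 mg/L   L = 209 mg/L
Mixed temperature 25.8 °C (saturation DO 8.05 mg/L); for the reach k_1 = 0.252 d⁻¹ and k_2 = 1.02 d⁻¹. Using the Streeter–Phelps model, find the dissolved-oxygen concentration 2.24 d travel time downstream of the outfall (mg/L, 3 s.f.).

Mixed DO = (27.3×6.22 + 3.46×3.28)/(27.3+3.46) = 181.2/30.76 = 5.889 mg/L.
Mixed L₀ = (27.3×2.32 + 3.46×209)/(30.76) = 786.5/30.76 = 25.57 mg/L.
Initial deficit D₀ = C_s − DO₀ = 8.05 − 5.889 = 2.161 mg/L.
D(2.24) = [0.252×25.57/(1.02−0.252)](e^(−0.252×2.24) − e^(−1.02×2.24)) + 2.161 e^(−1.02×2.24)
= 8.390 × (0.5687 − 0.1018) + 2.161 × 0.1018 = 4.137 mg/L.
DO = 8.05 − 4.137 = 3.913 mg/L.

DO ≈ 3.91 mg/L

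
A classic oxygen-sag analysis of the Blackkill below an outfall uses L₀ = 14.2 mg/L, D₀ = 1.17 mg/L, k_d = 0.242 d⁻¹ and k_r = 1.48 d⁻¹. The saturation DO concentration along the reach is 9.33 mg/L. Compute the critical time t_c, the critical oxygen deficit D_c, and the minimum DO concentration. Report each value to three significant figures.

t_c = [1/(k_r−k_d)] ln[(k_r/k_d)(1 − D₀(k_r−k_d)/(k_d L₀))]
= [1/(1.48−0.242)] ln[(1.48/0.242)(1 − 1.17×1.238/(0.242×14.2))]
= (1/1.238) ln[6.116 × 0.5785] = 0.8078 × ln(3.538) = 0.8078 × 1.264 = 1.021 d.
D_c = (k_d/k_r) L₀ e^(−k_d t_c) = (0.242/1.48) × 14.2 × e^(−0.242×1.021) = 0.1635 × 14.2 × 0.7811 = 1.814 mg/L.
Minimum DO = C_s − D_c = 9.33 − 1.814 = 7.516 mg/L.

t_c ≈ 1.02 d; D_c ≈ 1.81 mg/L; min DO ≈ 7.52 mg/L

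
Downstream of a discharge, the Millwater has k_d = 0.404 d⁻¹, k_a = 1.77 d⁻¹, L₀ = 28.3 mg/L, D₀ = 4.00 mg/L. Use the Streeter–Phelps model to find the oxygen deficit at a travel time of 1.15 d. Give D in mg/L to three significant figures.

D ≈ 4.69 mg/L

k_d L₀/(k_a−k_d) = 0.404×28.3/(1.77−0.404) = 11.43/1.366 = 8.370 mg/L.
e^(−k_d t) = e^(−0.404×1.150) = 0.6284; e^(−k_a t) = e^(−1.77×1.150) = 0.1306.
D = 8.370 × (0.6284 − 0.1306) + 4.00 × 0.1306 = 4.166 + 0.5225 = 4.689 mg/L.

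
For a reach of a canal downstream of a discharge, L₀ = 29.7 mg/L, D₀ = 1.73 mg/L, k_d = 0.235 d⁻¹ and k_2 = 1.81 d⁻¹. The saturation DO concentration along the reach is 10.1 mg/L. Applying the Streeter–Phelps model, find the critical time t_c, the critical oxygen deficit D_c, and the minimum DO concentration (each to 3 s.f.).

t_c ≈ 0.982 d; D_c ≈ 3.06 mg/L; min DO ≈ 7.04 mg/L

With k_2/k_d = 7.702 and 1 − D₀(k_2−k_d)/(k_d L₀) = 0.6096,
t_c = ln(7.702 × 0.6096) / (1.81 − 0.235) = ln(4.695) / 1.575 = 1.547/1.575 = 0.9819 d.
D_c = (k_d/k_2) L₀ e^(−k_d t_c) = (0.235/1.81) × 29.7 × e^(−0.235×0.9819) = 0.1298 × 29.7 × 0.7939 = 3.061 mg/L.
Minimum DO = C_s − D_c = 10.1 − 3.061 = 7.039 mg/L.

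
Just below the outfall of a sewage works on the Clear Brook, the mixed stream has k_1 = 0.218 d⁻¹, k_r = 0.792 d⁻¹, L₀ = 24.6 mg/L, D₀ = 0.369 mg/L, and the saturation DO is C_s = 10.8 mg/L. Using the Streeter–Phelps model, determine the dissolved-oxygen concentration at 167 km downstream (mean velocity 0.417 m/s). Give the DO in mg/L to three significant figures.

Travel time t = x/v = 167 km / (0.417 m/s) = 167000 m / 0.417 m/s = 400500 s = 4.635 d.
k_1 L₀/(k_r−k_1) = 0.218×24.6/(0.792−0.218) = 5.363/0.5740 = 9.343 mg/L.
e^(−k_1 t) = e^(−0.218×4.635) = 0.3640; e^(−k_r t) = e^(−0.792×4.635) = 0.02545.
D = 9.343 × (0.3640 − 0.02545) + 0.369 × 0.02545 = 3.163 + 0.009391 = 3.173 mg/L.
DO = C_s − D = 10.8 − 3.173 = 7.627 mg/L.

DO ≈ 7.63 mg/L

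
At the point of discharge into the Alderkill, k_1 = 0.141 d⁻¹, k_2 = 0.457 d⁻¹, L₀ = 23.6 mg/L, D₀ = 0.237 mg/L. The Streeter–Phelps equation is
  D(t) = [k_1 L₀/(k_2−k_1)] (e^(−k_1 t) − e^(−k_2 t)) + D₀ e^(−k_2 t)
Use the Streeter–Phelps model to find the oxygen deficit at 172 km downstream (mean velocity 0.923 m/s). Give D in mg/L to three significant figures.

Travel time t = x/v = 172 km / (0.923 m/s) = 172000 m / 0.923 m/s = 186300 s = 2.157 d.
k_1 L₀/(k_2−k_1) = 0.141×23.6/(0.457−0.141) = 3.328/0.3160 = 10.53 mg/L.
e^(−k_1 t) = e^(−0.141×2.157) = 0.7378; e^(−k_2 t) = e^(−0.457×2.157) = 0.3732.
D = 10.53 × (0.7378 − 0.3732) + 0.237 × 0.3732 = 3.839 + 0.08845 = 3.928 mg/L.

D ≈ 3.93 mg/L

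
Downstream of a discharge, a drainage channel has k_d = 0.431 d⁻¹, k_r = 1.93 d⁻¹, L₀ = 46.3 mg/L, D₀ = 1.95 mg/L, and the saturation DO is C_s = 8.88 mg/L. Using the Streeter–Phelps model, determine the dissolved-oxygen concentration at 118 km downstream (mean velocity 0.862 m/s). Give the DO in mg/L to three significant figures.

DO ≈ 2.69 mg/L

Travel time t = x/v = 118 km / (0.862 m/s) = 118000 m / 0.862 m/s = 136900 s = 1.584 d.
k_d L₀/(k_r−k_d) = 0.431×46.3/(1.93−0.431) = 19.96/1.499 = 13.31 mg/L.
e^(−k_d t) = e^(−0.431×1.584) = 0.5052; e^(−k_r t) = e^(−1.93×1.584) = 0.04699.
D = 13.31 × (0.5052 − 0.04699) + 1.95 × 0.04699 = 6.099 + 0.09163 = 6.191 mg/L.
DO = C_s − D = 8.88 − 6.191 = 2.689 mg/L.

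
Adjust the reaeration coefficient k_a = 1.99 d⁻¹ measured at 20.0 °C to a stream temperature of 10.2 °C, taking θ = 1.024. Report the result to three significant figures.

k_a(T₂) = k_a(T₁) · θ^(T₂−T₁) = 1.99 × 1.024^(10.2−20.0)
= 1.99 × 1.024^-9.80 = 1.99 × 0.7926 = 1.577 d⁻¹.

k_a ≈ 1.58 d⁻¹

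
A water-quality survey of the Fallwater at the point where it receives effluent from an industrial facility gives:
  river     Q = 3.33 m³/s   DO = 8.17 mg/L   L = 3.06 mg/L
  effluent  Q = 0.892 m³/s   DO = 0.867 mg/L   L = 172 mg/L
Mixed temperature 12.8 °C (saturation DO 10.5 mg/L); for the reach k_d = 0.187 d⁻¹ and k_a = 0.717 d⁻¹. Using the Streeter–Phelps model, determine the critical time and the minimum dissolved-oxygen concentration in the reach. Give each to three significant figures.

Mixed DO = (3.33×8.17 + 0.892×0.867)/(3.33+0.892) = 27.98/4.222 = 6.627 mg/L.
Mixed L₀ = (3.33×3.06 + 0.892×172)/(4.222) = 163.6/4.222 = 38.75 mg/L.
Initial deficit D₀ = C_s − DO₀ = 10.5 − 6.627 = 3.873 mg/L.
t_c = (1/0.5300) ln[(0.717/0.187)(1 − 3.873×0.5300/(0.187×38.75))] = 1.887 × ln(2.748) = 1.907 d.
D_c = (0.187/0.717) × 38.75 × e^(−0.187×1.907) = 0.2608 × 38.75 × 0.7000 = 7.075 mg/L.
Minimum DO = 10.5 − 7.075 = 3.425 mg/L.

t_c ≈ 1.91 d; minimum DO ≈ 3.43 mg/L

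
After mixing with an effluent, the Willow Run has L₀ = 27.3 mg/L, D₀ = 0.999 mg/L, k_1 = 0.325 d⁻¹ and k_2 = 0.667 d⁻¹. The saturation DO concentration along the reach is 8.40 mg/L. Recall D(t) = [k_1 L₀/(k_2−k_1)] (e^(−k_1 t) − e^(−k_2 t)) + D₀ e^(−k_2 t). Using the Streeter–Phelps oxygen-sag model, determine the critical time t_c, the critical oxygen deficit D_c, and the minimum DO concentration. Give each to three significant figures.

With k_2/k_1 = 2.052 and 1 − D₀(k_2−k_1)/(k_1 L₀) = 0.9615,
t_c = ln(2.052 × 0.9615) / (0.667 − 0.325) = ln(1.973) / 0.3420 = 0.6797/0.3420 = 1.987 d.
D_c = (k_1/k_2) L₀ e^(−k_1 t_c) = (0.325/0.667) × 27.3 × e^(−0.325×1.987) = 0.4873 × 27.3 × 0.5242 = 6.973 mg/L.
Minimum DO = C_s − D_c = 8.40 − 6.973 = 1.427 mg/L.

t_c ≈ 1.99 d; D_c ≈ 6.97 mg/L; min DO ≈ 1.43 mg/L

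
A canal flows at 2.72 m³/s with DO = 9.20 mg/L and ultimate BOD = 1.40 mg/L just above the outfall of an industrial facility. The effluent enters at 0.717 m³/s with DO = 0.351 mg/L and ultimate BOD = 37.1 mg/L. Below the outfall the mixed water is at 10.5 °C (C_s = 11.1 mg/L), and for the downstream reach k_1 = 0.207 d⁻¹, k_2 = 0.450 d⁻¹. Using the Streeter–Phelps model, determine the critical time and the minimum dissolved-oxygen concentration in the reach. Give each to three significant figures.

t_c ≈ 0.367 d; minimum DO ≈ 7.33 mg/L

Mixed DO = (2.72×9.20 + 0.717×0.351)/(2.72+0.717) = 25.28/3.437 = 7.354 mg/L.
Mixed L₀ = (2.72×1.40 + 0.717×37.1)/(3.437) = 30.41/3.437 = 8.847 mg/L.
Initial deficit D₀ = C_s − DO₀ = 11.1 − 7.354 = 3.746 mg/L.
t_c = (1/0.2430) ln[(0.450/0.207)(1 − 3.746×0.2430/(0.207×8.847))] = 4.115 × ln(1.093) = 0.3675 d.
D_c = (0.207/0.450) × 8.847 × e^(−0.207×0.3675) = 0.4600 × 8.847 × 0.9268 = 3.772 mg/L.
Minimum DO = 11.1 − 3.772 = 7.328 mg/L.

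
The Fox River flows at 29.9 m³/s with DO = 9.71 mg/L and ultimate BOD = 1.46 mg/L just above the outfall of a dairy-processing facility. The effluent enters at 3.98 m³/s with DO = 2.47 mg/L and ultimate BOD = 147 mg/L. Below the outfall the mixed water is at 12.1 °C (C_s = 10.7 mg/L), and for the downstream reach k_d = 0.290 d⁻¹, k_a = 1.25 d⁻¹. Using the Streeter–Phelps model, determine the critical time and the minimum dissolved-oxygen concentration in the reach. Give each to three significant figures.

t_c ≈ 1.11 d; minimum DO ≈ 7.58 mg/L

Mixed DO = (29.9×9.71 + 3.98×2.47)/(29.9+3.98) = 300.2/33.88 = 8.859 mg/L.
Mixed L₀ = (29.9×1.46 + 3.98×147)/(33.88) = 628.7/33.88 = 18.56 mg/L.
Initial deficit D₀ = C_s − DO₀ = 10.7 − 8.859 = 1.841 mg/L.
t_c = (1/0.9600) ln[(1.25/0.290)(1 − 1.841×0.9600/(0.290×18.56))] = 1.042 × ln(2.895) = 1.107 d.
D_c = (0.290/1.25) × 18.56 × e^(−0.290×1.107) = 0.2320 × 18.56 × 0.7253 = 3.123 mg/L.
Minimum DO = 10.7 − 3.123 = 7.577 mg/L.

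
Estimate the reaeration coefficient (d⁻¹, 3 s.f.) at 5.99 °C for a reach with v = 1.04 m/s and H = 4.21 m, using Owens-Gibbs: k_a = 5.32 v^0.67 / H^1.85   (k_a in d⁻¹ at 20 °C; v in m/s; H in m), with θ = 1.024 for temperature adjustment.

k_a(20) = 5.32 × 1.04^0.67 / 4.21^1.85 = 5.32 × 1.027 / 14.29 = 0.3823 d⁻¹.
k_a(5.99) = 0.3823 × 1.024^(5.99−20) = 0.3823 × 0.7173 = 0.2742 d⁻¹.

k_a ≈ 0.274 d⁻¹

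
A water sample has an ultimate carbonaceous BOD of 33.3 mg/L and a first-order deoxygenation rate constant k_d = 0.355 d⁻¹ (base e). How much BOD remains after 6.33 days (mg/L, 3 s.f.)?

L_t = L₀ e^(−k_d t) = 33.3 × e^(−0.355×6.33) = 33.3 × 0.1057 = 3.520 mg/L.

L ≈ 3.52 mg/L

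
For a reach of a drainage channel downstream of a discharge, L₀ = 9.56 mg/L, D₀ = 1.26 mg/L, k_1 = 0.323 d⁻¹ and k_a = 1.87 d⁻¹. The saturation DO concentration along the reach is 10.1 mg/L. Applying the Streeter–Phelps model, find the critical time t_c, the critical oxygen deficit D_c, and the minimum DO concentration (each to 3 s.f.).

With k_a/k_1 = 5.789 and 1 − D₀(k_a−k_1)/(k_1 L₀) = 0.3688,
t_c = ln(5.789 × 0.3688) / (1.87 − 0.323) = ln(2.135) / 1.547 = 0.7584/1.547 = 0.4902 d.
L(t_c) = L₀ e^(−k_1 t_c) = 9.56 × 0.8536 = 8.160 mg/L, and at the critical point k_a D_c = k_1 L, so D_c = (0.323/1.87) × 8.160 = 1.409 mg/L.
Minimum DO = C_s − D_c = 10.1 − 1.409 = 8.691 mg/L.

t_c ≈ 0.490 d; D_c ≈ 1.41 mg/L; min DO ≈ 8.69 mg/L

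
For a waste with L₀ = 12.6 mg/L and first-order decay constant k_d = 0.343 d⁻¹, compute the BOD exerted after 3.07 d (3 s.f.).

y ≈ 8.20 mg/L

y_t = L₀(1 − e^(−k_d t)) = 12.6 × (1 − e^(−0.343×3.07))
= 12.6 × (1 − 0.3489) = 12.6 × 0.6511 = 8.204 mg/L.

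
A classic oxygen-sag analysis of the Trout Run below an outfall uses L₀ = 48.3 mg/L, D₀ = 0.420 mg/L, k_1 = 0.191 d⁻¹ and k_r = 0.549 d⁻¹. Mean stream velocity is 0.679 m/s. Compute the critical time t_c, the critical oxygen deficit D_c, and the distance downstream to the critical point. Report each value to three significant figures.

t_c = [1/(k_r−k_1)] ln[(k_r/k_1)(1 − D₀(k_r−k_1)/(k_1 L₀))]
= [1/(0.549−0.191)] ln[(0.549/0.191)(1 − 0.420×0.3580/(0.191×48.3))]
= (1/0.3580) ln[2.874 × 0.9837] = 2.793 × ln(2.827) = 2.793 × 1.039 = 2.903 d.
D_c = (k_1/k_r) L₀ e^(−k_1 t_c) = (0.191/0.549) × 48.3 × e^(−0.191×2.903) = 0.3479 × 48.3 × 0.5743 = 9.651 mg/L.
x_c = v t_c = 0.679 m/s × 2.903 d × 86400 s/d = 170300 m ≈ 170 km.

t_c ≈ 2.90 d; D_c ≈ 9.65 mg/L; x_c ≈ 170 km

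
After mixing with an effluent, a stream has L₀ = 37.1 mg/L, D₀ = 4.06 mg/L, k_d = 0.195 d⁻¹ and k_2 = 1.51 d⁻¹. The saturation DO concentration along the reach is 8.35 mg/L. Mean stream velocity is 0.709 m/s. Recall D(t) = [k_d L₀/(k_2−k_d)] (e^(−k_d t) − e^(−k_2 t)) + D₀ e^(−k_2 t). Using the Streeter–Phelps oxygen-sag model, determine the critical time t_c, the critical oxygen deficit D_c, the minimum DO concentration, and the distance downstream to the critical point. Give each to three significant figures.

t_c ≈ 0.538 d; D_c ≈ 4.31 mg/L; min DO ≈ 4.04 mg/L; x_c ≈ 33.0 km

With k_2/k_d = 7.744 and 1 − D₀(k_2−k_d)/(k_d L₀) = 0.2620,
t_c = ln(7.744 × 0.2620) / (1.51 − 0.195) = ln(2.029) / 1.315 = 0.7075/1.315 = 0.5381 d.
D_c = (k_d/k_2) L₀ e^(−k_d t_c) = (0.195/1.51) × 37.1 × e^(−0.195×0.5381) = 0.1291 × 37.1 × 0.9004 = 4.314 mg/L.
Minimum DO = C_s − D_c = 8.35 − 4.314 = 4.036 mg/L.
x_c = v t_c = 0.709 m/s × 0.5381 d × 86400 s/d = 32960 m ≈ 33.0 km.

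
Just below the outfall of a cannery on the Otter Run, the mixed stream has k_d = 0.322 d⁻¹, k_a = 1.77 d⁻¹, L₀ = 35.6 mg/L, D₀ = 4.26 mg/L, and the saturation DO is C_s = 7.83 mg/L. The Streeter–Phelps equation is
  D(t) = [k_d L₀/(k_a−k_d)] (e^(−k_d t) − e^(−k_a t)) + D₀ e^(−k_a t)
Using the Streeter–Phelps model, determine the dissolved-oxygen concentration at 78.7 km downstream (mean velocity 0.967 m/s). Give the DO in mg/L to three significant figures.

Travel time t = x/v = 78.7 km / (0.967 m/s) = 78700 m / 0.967 m/s = 81390 s = 0.9420 d.
k_d L₀/(k_a−k_d) = 0.322×35.6/(1.77−0.322) = 11.46/1.448 = 7.917 mg/L.
e^(−k_d t) = e^(−0.322×0.9420) = 0.7384; e^(−k_a t) = e^(−1.77×0.9420) = 0.1888.
D = 7.917 × (0.7384 − 0.1888) + 4.26 × 0.1888 = 4.351 + 0.8041 = 5.155 mg/L.
DO = C_s − D = 7.83 − 5.155 = 2.675 mg/L.

DO ≈ 2.67 mg/L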